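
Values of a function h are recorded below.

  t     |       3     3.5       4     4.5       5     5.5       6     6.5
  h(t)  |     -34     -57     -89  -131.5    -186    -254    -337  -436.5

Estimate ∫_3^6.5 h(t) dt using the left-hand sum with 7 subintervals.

-544.25

Δt = 0.5.
Sum = 0.5·[(-34) + (-57) + (-89) + (-131.5) + (-186) + (-254) + (-337)] = -544.25.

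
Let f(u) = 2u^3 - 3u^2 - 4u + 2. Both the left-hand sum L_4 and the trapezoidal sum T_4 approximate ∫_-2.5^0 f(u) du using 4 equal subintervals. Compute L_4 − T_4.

-12.5

L_4 ≈ -31.865234.
T_4 ≈ -19.365234.
L_4 − T_4 = -12.5.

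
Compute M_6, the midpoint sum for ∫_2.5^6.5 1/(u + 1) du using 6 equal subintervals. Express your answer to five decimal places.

0.76097

Δu = (6.5 − 2.5)/6 = 2/3.
Midpoints: 17/6, 3.5, 25/6, 29/6, 5.5, 37/6.
f(17/6) = 6/23, f(3.5) = 2/9, f(25/6) = 6/31, f(29/6) = 6/35, f(5.5) = 2/13, f(37/6) = 6/43.
Sum = Δu · [f(17/6) + f(3.5) + f(25/6) + ...].
Sum ≈ 0.76097.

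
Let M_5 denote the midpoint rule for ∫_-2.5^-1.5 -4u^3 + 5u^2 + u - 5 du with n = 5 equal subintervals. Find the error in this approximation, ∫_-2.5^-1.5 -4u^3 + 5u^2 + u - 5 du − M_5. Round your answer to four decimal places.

Exact integral: ∫_-2.5^-1.5 f(u) du ≈ 47.416667.
M_5 = 47.32.
Error ≈ 47.416667 − 47.32 ≈ 0.0967.

0.0967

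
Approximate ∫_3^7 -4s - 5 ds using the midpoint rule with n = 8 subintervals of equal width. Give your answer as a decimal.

Δs = (7 − 3)/8 = 0.5.
Midpoints: 3.25, 3.75, 4.25, 4.75, 5.25, 5.75, 6.25, 6.75.
f(3.25) = -18, f(3.75) = -20, f(4.25) = -22, f(4.75) = -24, f(5.25) = -26, f(5.75) = -28, f(6.25) = -30, f(6.75) = -32.
Sum = Δs · [f(3.25) + f(3.75) + f(4.25) + ...].
Sum = -100.

-100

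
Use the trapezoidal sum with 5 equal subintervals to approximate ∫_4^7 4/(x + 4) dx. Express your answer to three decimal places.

1.275

Δx = (7 − 4)/5 = 0.6.
f(4) = 0.5, f(4.6) = 20/43, f(5.2) = 10/23, f(5.8) = 20/49, f(6.4) = 5/13, f(7) = 4/11.
T_5 = (Δx/2)·[f(x_0) + 2f(x_1) + ... + 2f(x_{4}) + f(x_5)].
Sum ≈ 1.275.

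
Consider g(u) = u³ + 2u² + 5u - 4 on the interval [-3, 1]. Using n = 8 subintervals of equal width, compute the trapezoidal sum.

Δu = (1 − (-3))/8 = 0.5.
g(-3) = -28, g(-2.5) = -19.625, g(-2) = -14, g(-1.5) = -10.375, g(-1) = -8, g(-0.5) = -6.125, g(0) = -4, g(0.5) = -0.875, g(1) = 4.
T_8 = (Δu/2)·[g(u_0) + 2g(u_1) + ... + 2g(u_{7}) + g(u_8)].
Sum = -37.5.

-37.5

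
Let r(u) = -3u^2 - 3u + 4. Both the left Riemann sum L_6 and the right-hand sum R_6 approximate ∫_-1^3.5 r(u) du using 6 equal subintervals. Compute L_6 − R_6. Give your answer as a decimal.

L_6 = -26.296875.
R_6 = -61.734375.
L_6 − R_6 = 35.4375.

35.4375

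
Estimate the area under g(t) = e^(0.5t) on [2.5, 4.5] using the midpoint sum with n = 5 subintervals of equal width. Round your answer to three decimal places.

11.975

Δt = (4.5 − 2.5)/5 = 0.4.
Midpoints: 2.7, 3.1, 3.5, 3.9, 4.3.
g(2.7) ≈ 3.857, g(3.1) ≈ 4.711, g(3.5) ≈ 5.755, g(3.9) ≈ 7.029, g(4.3) ≈ 8.585.
Sum = Δt · [g(2.7) + g(3.1) + g(3.5) + g(3.9) + g(4.3)].
Sum ≈ 11.975.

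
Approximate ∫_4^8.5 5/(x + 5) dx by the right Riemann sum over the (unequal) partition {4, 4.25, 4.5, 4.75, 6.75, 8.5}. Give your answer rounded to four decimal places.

Subinterval widths: 0.25, 0.25, 0.25, 2, 1.75.
Right endpoints: 4.25, 4.5, 4.75, 6.75, 8.5.
f(4.25) = 20/37, f(4.5) = 10/19, f(4.75) = 20/39, f(6.75) = 20/47, f(8.5) = 10/27.
Sum = Σ Δx_i · f(x_i).
Sum ≈ 1.8941.

1.8941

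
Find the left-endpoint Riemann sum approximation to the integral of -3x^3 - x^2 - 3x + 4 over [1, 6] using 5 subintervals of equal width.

-755

Δx = (6 − 1)/5 = 1.
Left endpoints: 1, 2, 3, 4, 5.
f(1) = -3, f(2) = -30, f(3) = -95, f(4) = -216, f(5) = -411.
Sum = Δx · [f(1) + f(2) + f(3) + f(4) + f(5)].
Sum = -755.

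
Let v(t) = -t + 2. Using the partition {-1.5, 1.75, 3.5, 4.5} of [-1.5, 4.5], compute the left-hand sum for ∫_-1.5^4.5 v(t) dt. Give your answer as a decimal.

Subinterval widths: 3.25, 1.75, 1.
Left endpoints: -1.5, 1.75, 3.5.
v(-1.5) = 3.5, v(1.75) = 0.25, v(3.5) = -1.5.
Sum = Σ Δt_i · v(t_i).
Sum = 10.3125.

10.3125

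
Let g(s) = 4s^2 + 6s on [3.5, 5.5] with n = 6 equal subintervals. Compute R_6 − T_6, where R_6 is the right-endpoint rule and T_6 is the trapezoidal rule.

14

R_6 ≈ 232.814815.
T_6 ≈ 218.814815.
R_6 − T_6 = 14.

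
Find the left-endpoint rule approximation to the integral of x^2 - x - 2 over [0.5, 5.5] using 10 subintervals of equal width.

24.375

Δx = (5.5 − 0.5)/10 = 0.5.
Left endpoints: 0.5, 1, 1.5, 2, 2.5, 3, 3.5, 4, 4.5, 5.
f(0.5) = -2.25, f(1) = -2, f(1.5) = -1.25, f(2) = 0, f(2.5) = 1.75, f(3) = 4, f(3.5) = 6.75, f(4) = 10, f(4.5) = 13.75, f(5) = 18.
Sum = Δx · [f(0.5) + f(1) + f(1.5) + ...].
Sum = 24.375.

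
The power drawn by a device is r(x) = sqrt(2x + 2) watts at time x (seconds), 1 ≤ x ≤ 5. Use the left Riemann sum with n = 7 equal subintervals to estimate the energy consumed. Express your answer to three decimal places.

10.766

Δx = (5 − 1)/7 = 4/7.
Left endpoints: 1, 11/7, 15/7, 19/7, 23/7, 27/7, 31/7.
r(1) ≈ 2.000, r(11/7) ≈ 2.268, r(15/7) ≈ 2.507, r(19/7) ≈ 2.726, r(23/7) ≈ 2.928, r(27/7) ≈ 3.117, r(31/7) ≈ 3.295.
Sum = Δx · [r(1) + r(11/7) + r(15/7) + ...].
Sum ≈ 10.766.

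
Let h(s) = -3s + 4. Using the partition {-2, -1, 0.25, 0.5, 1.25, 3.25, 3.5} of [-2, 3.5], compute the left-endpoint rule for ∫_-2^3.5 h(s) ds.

20.5

Subinterval widths: 1, 1.25, 0.25, 0.75, 2, 0.25.
Left endpoints: -2, -1, 0.25, 0.5, 1.25, 3.25.
h(-2) = 10, h(-1) = 7, h(0.25) = 3.25, h(0.5) = 2.5, h(1.25) = 0.25, h(3.25) = -5.75.
Sum = Σ Δs_i · h(s_i).
Sum = 20.5.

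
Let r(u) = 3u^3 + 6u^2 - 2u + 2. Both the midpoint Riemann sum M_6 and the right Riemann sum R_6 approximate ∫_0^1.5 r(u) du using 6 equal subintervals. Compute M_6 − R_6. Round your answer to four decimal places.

-2.8770

M_6 ≈ 11.197266.
R_6 = 14.07421875.
M_6 − R_6 ≈ -2.8770.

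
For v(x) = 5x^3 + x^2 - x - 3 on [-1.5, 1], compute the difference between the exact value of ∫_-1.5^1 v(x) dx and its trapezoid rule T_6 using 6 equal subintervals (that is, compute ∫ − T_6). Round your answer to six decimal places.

Exact integral: ∫_-1.5^1 v(x) dx ≈ -10.49479167.
T_6 ≈ -10.69372106.
Error ≈ -10.49479167 − (-10.69372106) ≈ 0.198929.

0.198929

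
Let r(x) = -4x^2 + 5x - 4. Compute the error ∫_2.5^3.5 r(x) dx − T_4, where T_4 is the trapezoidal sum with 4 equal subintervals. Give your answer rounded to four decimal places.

0.0417

Exact integral: ∫_2.5^3.5 r(x) dx ≈ -25.333333.
T_4 = -25.375.
Error ≈ -25.333333 − (-25.375) ≈ 0.0417.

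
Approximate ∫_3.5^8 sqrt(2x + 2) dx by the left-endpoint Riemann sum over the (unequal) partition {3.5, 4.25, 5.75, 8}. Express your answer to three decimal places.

15.378

Subinterval widths: 0.75, 1.5, 2.25.
Left endpoints: 3.5, 4.25, 5.75.
f(3.5) ≈ 3.000, f(4.25) ≈ 3.240, f(5.75) ≈ 3.674.
Sum = Σ Δx_i · f(x_i).
Sum ≈ 15.378.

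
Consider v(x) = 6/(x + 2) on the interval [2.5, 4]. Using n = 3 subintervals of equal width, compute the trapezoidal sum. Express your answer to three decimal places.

1.729

Δx = (4 − 2.5)/3 = 0.5.
v(2.5) = 4/3, v(3) = 1.2, v(3.5) = 12/11, v(4) = 1.
T_3 = (Δx/2)·[v(x_0) + 2v(x_1) + 2v(x_2) + v(x_3)].
Sum ≈ 1.729.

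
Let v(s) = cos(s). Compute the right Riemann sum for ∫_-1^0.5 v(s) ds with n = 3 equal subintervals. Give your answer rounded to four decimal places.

1.3776

Δs = (0.5 − (-1))/3 = 0.5.
Right endpoints: -0.5, 0, 0.5.
v(-0.5) ≈ 0.8776, v(0) ≈ 1.0000, v(0.5) ≈ 0.8776.
Sum = Δs · [v(-0.5) + v(0) + v(0.5)].
Sum ≈ 1.3776.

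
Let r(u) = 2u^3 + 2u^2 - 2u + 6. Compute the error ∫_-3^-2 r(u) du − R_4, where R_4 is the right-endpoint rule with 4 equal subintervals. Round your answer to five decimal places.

-3.11458

Exact integral: ∫_-3^-2 r(u) du ≈ -8.8333333.
R_4 = -5.71875.
Error ≈ -8.8333333 − (-5.71875) ≈ -3.11458.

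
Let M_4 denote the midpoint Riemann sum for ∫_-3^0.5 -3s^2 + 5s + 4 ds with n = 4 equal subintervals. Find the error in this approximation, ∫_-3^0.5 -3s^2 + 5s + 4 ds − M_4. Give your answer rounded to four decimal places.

-0.6699

Exact integral: ∫_-3^0.5 f(s) ds = -35.
M_4 ≈ -34.330078.
Error ≈ -35 − (-34.330078) ≈ -0.6699.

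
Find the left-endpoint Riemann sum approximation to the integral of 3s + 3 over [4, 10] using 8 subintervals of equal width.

137.25

Δs = (10 − 4)/8 = 0.75.
Left endpoints: 4, 4.75, 5.5, 6.25, 7, 7.75, 8.5, 9.25.
f(4) = 15, f(4.75) = 17.25, f(5.5) = 19.5, f(6.25) = 21.75, f(7) = 24, f(7.75) = 26.25, f(8.5) = 28.5, f(9.25) = 30.75.
Sum = Δs · [f(4) + f(4.75) + f(5.5) + ...].
Sum = 137.25.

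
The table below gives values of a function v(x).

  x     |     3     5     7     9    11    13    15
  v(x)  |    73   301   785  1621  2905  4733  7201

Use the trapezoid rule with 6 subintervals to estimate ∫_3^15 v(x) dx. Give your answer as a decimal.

Δx = 2.
T_6 = (2/2)·[73 + 2·301 + 2·785 + 2·1621 + 2·2905 + 2·4733 + 7201] = 27964.

27964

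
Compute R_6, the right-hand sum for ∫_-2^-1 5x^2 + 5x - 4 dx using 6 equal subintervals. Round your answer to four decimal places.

-0.6435

Δx = (-1 − (-2))/6 = 1/6.
Right endpoints: -11/6, -5/3, -1.5, -4/3, -7/6, -1.
f(-11/6) = 131/36, f(-5/3) = 14/9, f(-1.5) = -0.25, f(-4/3) = -16/9, f(-7/6) = -109/36, f(-1) = -4.
Sum = Δx · [f(-11/6) + f(-5/3) + f(-1.5) + ...].
Sum ≈ -0.6435.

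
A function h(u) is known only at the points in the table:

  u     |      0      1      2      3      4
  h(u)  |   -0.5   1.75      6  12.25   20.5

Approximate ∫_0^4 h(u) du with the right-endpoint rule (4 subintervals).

40.5

Δu = 1.
Sum = 1·[1.75 + 6 + 12.25 + 20.5] = 40.5.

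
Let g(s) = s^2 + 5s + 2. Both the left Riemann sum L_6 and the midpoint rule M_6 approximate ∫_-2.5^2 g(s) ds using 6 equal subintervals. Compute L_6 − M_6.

-6.9609375

L_6 = 4.078125.
M_6 = 11.0390625.
L_6 − M_6 = -6.9609375.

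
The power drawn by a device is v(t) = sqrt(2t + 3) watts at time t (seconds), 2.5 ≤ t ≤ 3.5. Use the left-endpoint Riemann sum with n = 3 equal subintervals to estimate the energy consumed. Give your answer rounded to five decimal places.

2.94247

Δt = (3.5 − 2.5)/3 = 1/3.
Left endpoints: 2.5, 17/6, 19/6.
v(2.5) ≈ 2.82843, v(17/6) ≈ 2.94392, v(19/6) ≈ 3.05505.
Sum = Δt · [v(2.5) + v(17/6) + v(19/6)].
Sum ≈ 2.94247.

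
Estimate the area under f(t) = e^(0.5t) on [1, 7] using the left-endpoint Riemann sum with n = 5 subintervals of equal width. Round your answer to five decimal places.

45.93020

Δt = (7 − 1)/5 = 1.2.
Left endpoints: 1, 2.2, 3.4, 4.6, 5.8.
f(1) ≈ 1.64872, f(2.2) ≈ 3.00417, f(3.4) ≈ 5.47395, f(4.6) ≈ 9.97418, f(5.8) ≈ 18.17415.
Sum = Δt · [f(1) + f(2.2) + f(3.4) + f(4.6) + f(5.8)].
Sum ≈ 45.93020.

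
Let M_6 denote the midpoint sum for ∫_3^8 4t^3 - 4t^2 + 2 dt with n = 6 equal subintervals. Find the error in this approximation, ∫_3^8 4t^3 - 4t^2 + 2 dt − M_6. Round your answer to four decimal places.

Exact integral: ∫_3^8 f(t) dt ≈ 3378.333333.
M_6 ≈ 3360.393519.
Error ≈ 3378.333333 − 3360.393519 ≈ 17.9398.

17.9398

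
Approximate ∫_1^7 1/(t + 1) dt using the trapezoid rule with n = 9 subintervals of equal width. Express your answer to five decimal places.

1.39488

Δt = (7 − 1)/9 = 2/3.
f(1) = 0.5, f(5/3) = 0.375, f(7/3) = 0.3, f(3) = 0.25, f(11/3) = 3/14, f(13/3) = 0.1875, f(5) = 1/6, f(17/3) = 0.15, f(19/3) = 3/22, f(7) = 0.125.
T_9 = (Δt/2)·[f(t_0) + 2f(t_1) + ... + 2f(t_{8}) + f(t_9)].
Sum ≈ 1.39488.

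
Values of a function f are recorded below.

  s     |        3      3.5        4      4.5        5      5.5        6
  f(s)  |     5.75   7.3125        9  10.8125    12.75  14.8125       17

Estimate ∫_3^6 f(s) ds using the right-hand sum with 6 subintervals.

35.84375

Δs = 0.5.
Sum = 0.5·[7.3125 + 9 + 10.8125 + 12.75 + 14.8125 + 17] = 35.84375.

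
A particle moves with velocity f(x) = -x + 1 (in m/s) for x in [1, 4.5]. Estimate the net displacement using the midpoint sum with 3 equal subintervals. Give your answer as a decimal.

Δx = (4.5 − 1)/3 = 7/6.
Midpoints: 19/12, 2.75, 47/12.
f(19/12) = -7/12, f(2.75) = -1.75, f(47/12) = -35/12.
Sum = Δx · [f(19/12) + f(2.75) + f(47/12)].
Sum = -6.125.

-6.125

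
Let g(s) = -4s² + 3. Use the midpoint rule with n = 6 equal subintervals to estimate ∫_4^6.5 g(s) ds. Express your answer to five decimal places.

-273.18866

Δs = (6.5 − 4)/6 = 5/12.
Midpoints: 101/24, 4.625, 121/24, 131/24, 5.875, 151/24.
g(101/24) = -9769/144, g(4.625) = -82.5625, g(121/24) = -14209/144, g(131/24) = -16729/144, g(5.875) = -135.0625, g(151/24) = -22369/144.
Sum = Δs · [g(101/24) + g(4.625) + g(121/24) + ...].
Sum ≈ -273.18866.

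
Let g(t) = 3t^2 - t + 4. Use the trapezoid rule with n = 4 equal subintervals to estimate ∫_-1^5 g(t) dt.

Δt = (5 − (-1))/4 = 1.5.
g(-1) = 8, g(0.5) = 4.25, g(2) = 14, g(3.5) = 37.25, g(5) = 74.
T_4 = (Δt/2)·[g(t_0) + 2g(t_1) + 2g(t_2) + 2g(t_3) + g(t_4)].
Sum = 144.75.

144.75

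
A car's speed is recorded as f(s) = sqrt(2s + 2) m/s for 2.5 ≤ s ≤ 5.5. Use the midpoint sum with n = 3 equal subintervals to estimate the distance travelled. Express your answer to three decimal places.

9.455

Δs = (5.5 − 2.5)/3 = 1.
Midpoints: 3, 4, 5.
f(3) ≈ 2.828, f(4) ≈ 3.162, f(5) ≈ 3.464.
Sum = Δs · [f(3) + f(4) + f(5)].
Sum ≈ 9.455.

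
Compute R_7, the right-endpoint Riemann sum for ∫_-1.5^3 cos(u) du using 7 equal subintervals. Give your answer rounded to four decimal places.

0.7582

Δu = (3 − (-1.5))/7 = 9/14.
Right endpoints: -6/7, -3/14, 3/7, 15/14, 12/7, 33/14, 3.
f(-6/7) ≈ 0.6546, f(-3/14) ≈ 0.9771, f(3/7) ≈ 0.9096, f(15/14) ≈ 0.4789, f(12/7) ≈ -0.1430, f(33/14) ≈ -0.7078, f(3) ≈ -0.9900.
Sum = Δu · [f(-6/7) + f(-3/14) + f(3/7) + ...].
Sum ≈ 0.7582.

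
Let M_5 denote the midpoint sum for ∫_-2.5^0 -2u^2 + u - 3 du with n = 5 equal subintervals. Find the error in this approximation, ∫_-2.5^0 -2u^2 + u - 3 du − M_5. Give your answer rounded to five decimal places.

Exact integral: ∫_-2.5^0 f(u) du ≈ -21.0416667.
M_5 = -20.9375.
Error ≈ -21.0416667 − (-20.9375) ≈ -0.10417.

-0.10417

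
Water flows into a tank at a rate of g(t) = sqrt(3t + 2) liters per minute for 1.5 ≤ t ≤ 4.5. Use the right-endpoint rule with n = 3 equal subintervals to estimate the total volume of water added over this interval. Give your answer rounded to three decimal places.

Δt = (4.5 − 1.5)/3 = 1.
Right endpoints: 2.5, 3.5, 4.5.
g(2.5) ≈ 3.082, g(3.5) ≈ 3.536, g(4.5) ≈ 3.937.
Sum = Δt · [g(2.5) + g(3.5) + g(4.5)].
Sum ≈ 10.555.

10.555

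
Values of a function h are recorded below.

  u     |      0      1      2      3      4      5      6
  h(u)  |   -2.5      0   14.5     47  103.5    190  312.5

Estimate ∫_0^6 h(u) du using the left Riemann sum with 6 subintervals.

352.5

Δu = 1.
Sum = 1·[(-2.5) + 0 + 14.5 + 47 + 103.5 + 190] = 352.5.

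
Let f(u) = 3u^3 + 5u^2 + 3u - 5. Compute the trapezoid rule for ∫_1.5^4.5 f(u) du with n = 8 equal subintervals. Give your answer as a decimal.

464.25

Δu = (4.5 − 1.5)/8 = 0.375.
f(1.5) = 20.875, f(1.875) = 19445/512, f(2.25) = 61.234375, f(2.625) = 46895/512, f(3) = 130, f(3.375) = 90833/512, f(3.75) = 234.765625, f(4.125) = 155147/512, f(4.5) = 383.125.
T_8 = (Δu/2)·[f(u_0) + 2f(u_1) + ... + 2f(u_{7}) + f(u_8)].
Sum = 464.25.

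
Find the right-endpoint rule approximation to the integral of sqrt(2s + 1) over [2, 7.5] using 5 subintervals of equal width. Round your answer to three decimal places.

Δs = (7.5 − 2)/5 = 1.1.
Right endpoints: 3.1, 4.2, 5.3, 6.4, 7.5.
f(3.1) ≈ 2.683, f(4.2) ≈ 3.066, f(5.3) ≈ 3.406, f(6.4) ≈ 3.715, f(7.5) ≈ 4.000.
Sum = Δs · [f(3.1) + f(4.2) + f(5.3) + f(6.4) + f(7.5)].
Sum ≈ 18.557.

18.557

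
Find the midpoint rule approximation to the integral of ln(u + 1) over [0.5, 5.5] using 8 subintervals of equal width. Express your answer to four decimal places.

Δu = (5.5 − 0.5)/8 = 0.625.
Midpoints: 0.8125, 1.4375, 2.0625, 2.6875, 3.3125, 3.9375, 4.5625, 5.1875.
f(0.8125) ≈ 0.5947, f(1.4375) ≈ 0.8910, f(2.0625) ≈ 1.1192, f(2.6875) ≈ 1.3049, f(3.3125) ≈ 1.4615, f(3.9375) ≈ 1.5969, f(4.5625) ≈ 1.7160, f(5.1875) ≈ 1.8225.
Sum = Δu · [f(0.8125) + f(1.4375) + f(2.0625) + ...].
Sum ≈ 6.5668.

6.5668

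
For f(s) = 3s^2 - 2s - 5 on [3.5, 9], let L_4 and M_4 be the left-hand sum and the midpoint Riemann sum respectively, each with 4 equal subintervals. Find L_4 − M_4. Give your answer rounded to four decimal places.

L_4 = 460.83984375.
M_4 ≈ 587.275391.
L_4 − M_4 ≈ -126.4355.

-126.4355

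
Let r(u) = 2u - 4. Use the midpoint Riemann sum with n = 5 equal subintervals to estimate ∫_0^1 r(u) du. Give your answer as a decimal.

-3

Δu = (1 − 0)/5 = 0.2.
Midpoints: 0.1, 0.3, 0.5, 0.7, 0.9.
r(0.1) = -3.8, r(0.3) = -3.4, r(0.5) = -3, r(0.7) = -2.6, r(0.9) = -2.2.
Sum = Δu · [r(0.1) + r(0.3) + r(0.5) + r(0.7) + r(0.9)].
Sum = -3.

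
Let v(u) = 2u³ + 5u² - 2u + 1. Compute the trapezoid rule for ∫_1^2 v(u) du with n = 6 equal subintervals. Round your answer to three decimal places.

Δu = (2 − 1)/6 = 1/6.
v(1) = 6, v(7/6) = 467/54, v(4/3) = 323/27, v(1.5) = 16, v(5/3) = 562/27, v(11/6) = 1429/54, v(2) = 33.
T_6 = (Δu/2)·[v(u_0) + 2v(u_1) + ... + 2v(u_{5}) + v(u_6)].
Sum ≈ 17.231.

17.231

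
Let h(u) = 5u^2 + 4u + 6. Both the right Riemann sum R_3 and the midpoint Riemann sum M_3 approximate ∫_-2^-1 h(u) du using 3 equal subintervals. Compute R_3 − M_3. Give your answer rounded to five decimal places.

R_3 ≈ 9.9259259.
M_3 ≈ 11.6203704.
R_3 − M_3 ≈ -1.69444.

-1.69444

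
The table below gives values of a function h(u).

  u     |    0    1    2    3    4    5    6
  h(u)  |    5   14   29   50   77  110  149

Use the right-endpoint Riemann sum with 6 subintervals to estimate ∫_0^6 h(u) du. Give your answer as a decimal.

429

Δu = 1.
Sum = 1·[14 + 29 + 50 + 77 + 110 + 149] = 429.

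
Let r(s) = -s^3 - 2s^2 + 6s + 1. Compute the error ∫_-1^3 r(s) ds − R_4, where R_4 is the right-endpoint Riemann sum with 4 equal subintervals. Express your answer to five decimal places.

Exact integral: ∫_-1^3 r(s) ds ≈ -10.6666667.
R_4 = -24.
Error ≈ -10.6666667 − (-24) ≈ 13.33333.

13.33333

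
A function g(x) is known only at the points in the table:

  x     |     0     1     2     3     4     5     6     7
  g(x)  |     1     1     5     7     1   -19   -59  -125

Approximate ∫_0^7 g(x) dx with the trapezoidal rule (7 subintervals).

Δx = 1.
T_7 = (1/2)·[1 + 2·1 + 2·5 + 2·7 + 2·1 + 2·(-19) + 2·(-59) + (-125)] = -126.

-126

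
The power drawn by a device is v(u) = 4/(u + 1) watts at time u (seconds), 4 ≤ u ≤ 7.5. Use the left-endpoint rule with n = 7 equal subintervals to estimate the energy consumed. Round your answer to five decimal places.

Δu = (7.5 − 4)/7 = 0.5.
Left endpoints: 4, 4.5, 5, 5.5, 6, 6.5, 7.
v(4) = 0.8, v(4.5) = 8/11, v(5) = 2/3, v(5.5) = 8/13, v(6) = 4/7, v(6.5) = 8/15, v(7) = 0.5.
Sum = Δu · [v(4) + v(4.5) + v(5) + ...].
Sum ≈ 2.20704.

2.20704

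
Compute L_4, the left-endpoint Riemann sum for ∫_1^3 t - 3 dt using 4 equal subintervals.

-2.5

Δt = (3 − 1)/4 = 0.5.
Left endpoints: 1, 1.5, 2, 2.5.
f(1) = -2, f(1.5) = -1.5, f(2) = -1, f(2.5) = -0.5.
Sum = Δt · [f(1) + f(1.5) + f(2) + f(2.5)].
Sum = -2.5.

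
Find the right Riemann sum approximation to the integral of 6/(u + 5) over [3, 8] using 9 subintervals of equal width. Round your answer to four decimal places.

2.8344

Δu = (8 − 3)/9 = 5/9.
Right endpoints: 32/9, 37/9, 14/3, 47/9, 52/9, 19/3, 62/9, 67/9, 8.
f(32/9) = 54/77, f(37/9) = 27/41, f(14/3) = 18/29, f(47/9) = 27/46, f(52/9) = 54/97, f(19/3) = 9/17, f(62/9) = 54/107, f(67/9) = 27/56, f(8) = 6/13.
Sum = Δu · [f(32/9) + f(37/9) + f(14/3) + ...].
Sum ≈ 2.8344.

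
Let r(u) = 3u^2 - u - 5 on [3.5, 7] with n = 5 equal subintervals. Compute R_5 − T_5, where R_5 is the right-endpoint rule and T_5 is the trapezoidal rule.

R_5 = 302.47.
T_5 = 265.1075.
R_5 − T_5 = 37.3625.

37.3625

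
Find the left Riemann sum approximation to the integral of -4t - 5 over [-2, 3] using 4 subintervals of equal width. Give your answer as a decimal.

Δt = (3 − (-2))/4 = 1.25.
Left endpoints: -2, -0.75, 0.5, 1.75.
f(-2) = 3, f(-0.75) = -2, f(0.5) = -7, f(1.75) = -12.
Sum = Δt · [f(-2) + f(-0.75) + f(0.5) + f(1.75)].
Sum = -22.5.

-22.5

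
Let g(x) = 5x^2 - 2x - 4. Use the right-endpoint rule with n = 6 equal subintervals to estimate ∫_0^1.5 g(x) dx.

-1.515625

Δx = (1.5 − 0)/6 = 0.25.
Right endpoints: 0.25, 0.5, 0.75, 1, 1.25, 1.5.
g(0.25) = -4.1875, g(0.5) = -3.75, g(0.75) = -2.6875, g(1) = -1, g(1.25) = 1.3125, g(1.5) = 4.25.
Sum = Δx · [g(0.25) + g(0.5) + g(0.75) + ...].
Sum = -1.515625.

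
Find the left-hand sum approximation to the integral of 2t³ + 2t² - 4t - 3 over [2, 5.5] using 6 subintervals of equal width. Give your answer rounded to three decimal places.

Δt = (5.5 − 2)/6 = 7/12.
Left endpoints: 2, 31/12, 19/6, 3.75, 13/3, 59/12.
f(2) = 13, f(31/12) = 29803/864, f(19/6) = 7333/108, f(3.75) = 115.59375, f(13/3) = 4859/27, f(59/12) = 227567/864.
Sum = Δt · [f(2) + f(31/12) + f(19/6) + ...].
Sum ≈ 393.363.

393.363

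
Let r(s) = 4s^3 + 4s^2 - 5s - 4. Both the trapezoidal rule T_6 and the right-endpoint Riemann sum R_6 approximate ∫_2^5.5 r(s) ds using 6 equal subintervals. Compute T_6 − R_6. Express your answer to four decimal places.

-210.2917

T_6 ≈ 1040.330440.
R_6 ≈ 1250.622106.
T_6 − R_6 ≈ -210.2917.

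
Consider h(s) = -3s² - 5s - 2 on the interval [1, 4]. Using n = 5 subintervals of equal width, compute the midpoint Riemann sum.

-106.23

Δs = (4 − 1)/5 = 0.6.
Midpoints: 1.3, 1.9, 2.5, 3.1, 3.7.
h(1.3) = -13.57, h(1.9) = -22.33, h(2.5) = -33.25, h(3.1) = -46.33, h(3.7) = -61.57.
Sum = Δs · [h(1.3) + h(1.9) + h(2.5) + h(3.1) + h(3.7)].
Sum = -106.23.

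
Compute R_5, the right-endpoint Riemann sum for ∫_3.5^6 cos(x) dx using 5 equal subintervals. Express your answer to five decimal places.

0.54403

Δx = (6 − 3.5)/5 = 0.5.
Right endpoints: 4, 4.5, 5, 5.5, 6.
f(4) ≈ -0.65364, f(4.5) ≈ -0.21080, f(5) ≈ 0.28366, f(5.5) ≈ 0.70867, f(6) ≈ 0.96017.
Sum = Δx · [f(4) + f(4.5) + f(5) + f(5.5) + f(6)].
Sum ≈ 0.54403.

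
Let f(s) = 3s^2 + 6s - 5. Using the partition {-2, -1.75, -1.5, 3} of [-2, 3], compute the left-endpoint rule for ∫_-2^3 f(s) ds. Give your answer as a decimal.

-35.453125

Subinterval widths: 0.25, 0.25, 4.5.
Left endpoints: -2, -1.75, -1.5.
f(-2) = -5, f(-1.75) = -6.3125, f(-1.5) = -7.25.
Sum = Σ Δs_i · f(s_i).
Sum = -35.453125.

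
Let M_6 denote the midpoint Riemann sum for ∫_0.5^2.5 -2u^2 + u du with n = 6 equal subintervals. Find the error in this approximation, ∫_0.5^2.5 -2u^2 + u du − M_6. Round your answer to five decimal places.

Exact integral: ∫_0.5^2.5 f(u) du ≈ -7.3333333.
M_6 ≈ -7.2962963.
Error ≈ -7.3333333 − (-7.2962963) ≈ -0.03704.

-0.03704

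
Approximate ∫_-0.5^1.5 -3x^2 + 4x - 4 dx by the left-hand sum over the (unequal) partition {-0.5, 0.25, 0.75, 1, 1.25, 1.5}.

-9

Subinterval widths: 0.75, 0.5, 0.25, 0.25, 0.25.
Left endpoints: -0.5, 0.25, 0.75, 1, 1.25.
f(-0.5) = -6.75, f(0.25) = -3.1875, f(0.75) = -2.6875, f(1) = -3, f(1.25) = -3.6875.
Sum = Σ Δx_i · f(x_i).
Sum = -9.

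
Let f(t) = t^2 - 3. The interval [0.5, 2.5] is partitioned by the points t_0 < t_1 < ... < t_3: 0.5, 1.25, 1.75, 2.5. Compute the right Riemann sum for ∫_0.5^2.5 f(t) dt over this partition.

Subinterval widths: 0.75, 0.5, 0.75.
Right endpoints: 1.25, 1.75, 2.5.
f(1.25) = -1.4375, f(1.75) = 0.0625, f(2.5) = 3.25.
Sum = Σ Δt_i · f(t_i).
Sum = 1.390625.

1.390625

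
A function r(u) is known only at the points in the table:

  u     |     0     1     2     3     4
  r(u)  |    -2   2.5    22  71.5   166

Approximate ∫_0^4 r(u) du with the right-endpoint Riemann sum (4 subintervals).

Δu = 1.
Sum = 1·[2.5 + 22 + 71.5 + 166] = 262.

262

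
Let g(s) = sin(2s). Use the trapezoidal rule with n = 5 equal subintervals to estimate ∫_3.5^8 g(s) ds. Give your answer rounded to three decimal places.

Δs = (8 − 3.5)/5 = 0.9.
g(3.5) ≈ 0.657, g(4.4) ≈ 0.585, g(5.3) ≈ -0.923, g(6.2) ≈ -0.166, g(7.1) ≈ 0.998, g(8) ≈ -0.288.
T_5 = (Δs/2)·[g(s_0) + 2g(s_1) + ... + 2g(s_{4}) + g(s_5)].
Sum ≈ 0.611.

0.611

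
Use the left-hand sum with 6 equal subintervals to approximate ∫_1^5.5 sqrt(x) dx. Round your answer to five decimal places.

7.41468

Δx = (5.5 − 1)/6 = 0.75.
Left endpoints: 1, 1.75, 2.5, 3.25, 4, 4.75.
f(1) ≈ 1.00000, f(1.75) ≈ 1.32288, f(2.5) ≈ 1.58114, f(3.25) ≈ 1.80278, f(4) ≈ 2.00000, f(4.75) ≈ 2.17945.
Sum = Δx · [f(1) + f(1.75) + f(2.5) + ...].
Sum ≈ 7.41468.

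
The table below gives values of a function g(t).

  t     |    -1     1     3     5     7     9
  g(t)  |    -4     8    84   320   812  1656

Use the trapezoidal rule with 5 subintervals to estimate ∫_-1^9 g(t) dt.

4100

Δt = 2.
T_5 = (2/2)·[(-4) + 2·8 + 2·84 + 2·320 + 2·812 + 1656] = 4100.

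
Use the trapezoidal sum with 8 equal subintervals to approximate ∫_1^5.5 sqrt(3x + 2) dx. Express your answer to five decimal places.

Δx = (5.5 − 1)/8 = 0.5625.
f(1) ≈ 2.23607, f(1.5625) ≈ 2.58602, f(2.125) ≈ 2.89396, f(2.6875) ≈ 3.17214, f(3.25) ≈ 3.42783, f(3.8125) ≈ 3.66572, f(4.375) ≈ 3.88909, f(4.9375) ≈ 4.10030, f(5.5) ≈ 4.30116.
T_8 = (Δx/2)·[f(x_0) + 2f(x_1) + ... + 2f(x_{7}) + f(x_8)].
Sum ≈ 15.18957.

15.18957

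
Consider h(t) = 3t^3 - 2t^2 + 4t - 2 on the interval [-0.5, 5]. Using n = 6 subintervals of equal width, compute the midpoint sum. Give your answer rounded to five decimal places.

Δt = (5 − (-0.5))/6 = 11/12.
Midpoints: -1/24, 0.875, 43/24, 65/24, 3.625, 109/24.
h(-1/24) = -10001/4608, h(0.875) = 1013/512, h(43/24) = 24577/1536, h(65/24) = 247729/4608, h(3.625) = 66111/512, h(109/24) = 393143/1536.
Sum = Δt · [h(-1/24) + h(0.875) + h(43/24) + ...].
Sum ≈ 416.75788.

416.75788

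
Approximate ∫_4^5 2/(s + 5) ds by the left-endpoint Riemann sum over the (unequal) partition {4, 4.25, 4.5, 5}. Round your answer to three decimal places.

Subinterval widths: 0.25, 0.25, 0.5.
Left endpoints: 4, 4.25, 4.5.
f(4) = 2/9, f(4.25) = 8/37, f(4.5) = 4/19.
Sum = Σ Δs_i · f(s_i).
Sum ≈ 0.215.

0.215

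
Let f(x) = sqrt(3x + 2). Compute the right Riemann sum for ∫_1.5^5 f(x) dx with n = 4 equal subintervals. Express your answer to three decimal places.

12.568

Δx = (5 − 1.5)/4 = 0.875.
Right endpoints: 2.375, 3.25, 4.125, 5.
f(2.375) ≈ 3.021, f(3.25) ≈ 3.428, f(4.125) ≈ 3.791, f(5) ≈ 4.123.
Sum = Δx · [f(2.375) + f(3.25) + f(4.125) + f(5)].
Sum ≈ 12.568.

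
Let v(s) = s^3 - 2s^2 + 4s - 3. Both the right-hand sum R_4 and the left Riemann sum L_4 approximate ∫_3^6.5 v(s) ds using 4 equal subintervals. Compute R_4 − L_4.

R_4 ≈ 407.77051.
L_4 ≈ 237.03613.
R_4 − L_4 = 170.734375.

170.734375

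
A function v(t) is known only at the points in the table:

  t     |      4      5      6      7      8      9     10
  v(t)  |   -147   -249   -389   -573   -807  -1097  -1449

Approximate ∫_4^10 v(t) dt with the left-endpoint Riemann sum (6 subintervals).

Δt = 1.
Sum = 1·[(-147) + (-249) + (-389) + (-573) + (-807) + (-1097)] = -3262.

-3262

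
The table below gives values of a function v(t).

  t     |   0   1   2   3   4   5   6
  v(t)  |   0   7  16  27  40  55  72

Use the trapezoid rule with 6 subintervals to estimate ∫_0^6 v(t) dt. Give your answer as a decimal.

Δt = 1.
T_6 = (1/2)·[0 + 2·7 + 2·16 + 2·27 + 2·40 + 2·55 + 72] = 181.

181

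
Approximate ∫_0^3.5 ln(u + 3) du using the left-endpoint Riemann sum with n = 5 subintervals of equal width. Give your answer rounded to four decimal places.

5.0930

Δu = (3.5 − 0)/5 = 0.7.
Left endpoints: 0, 0.7, 1.4, 2.1, 2.8.
f(0) ≈ 1.0986, f(0.7) ≈ 1.3083, f(1.4) ≈ 1.4816, f(2.1) ≈ 1.6292, f(2.8) ≈ 1.7579.
Sum = Δu · [f(0) + f(0.7) + f(1.4) + f(2.1) + f(2.8)].
Sum ≈ 5.0930.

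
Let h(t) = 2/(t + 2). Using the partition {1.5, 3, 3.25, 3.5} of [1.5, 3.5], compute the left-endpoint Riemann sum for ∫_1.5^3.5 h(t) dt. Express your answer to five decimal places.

1.05238

Subinterval widths: 1.5, 0.25, 0.25.
Left endpoints: 1.5, 3, 3.25.
h(1.5) = 4/7, h(3) = 0.4, h(3.25) = 8/21.
Sum = Σ Δt_i · h(t_i).
Sum ≈ 1.05238.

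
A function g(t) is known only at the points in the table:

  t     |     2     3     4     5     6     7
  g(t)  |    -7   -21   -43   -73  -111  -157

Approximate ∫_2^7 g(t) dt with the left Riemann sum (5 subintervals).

Δt = 1.
Sum = 1·[(-7) + (-21) + (-43) + (-73) + (-111)] = -255.

-255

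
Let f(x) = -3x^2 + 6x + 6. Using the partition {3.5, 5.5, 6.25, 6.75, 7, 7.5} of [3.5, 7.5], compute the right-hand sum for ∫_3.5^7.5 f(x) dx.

-287.484375

Subinterval widths: 2, 0.75, 0.5, 0.25, 0.5.
Right endpoints: 5.5, 6.25, 6.75, 7, 7.5.
f(5.5) = -51.75, f(6.25) = -73.6875, f(6.75) = -90.1875, f(7) = -99, f(7.5) = -117.75.
Sum = Σ Δx_i · f(x_i).
Sum = -287.484375.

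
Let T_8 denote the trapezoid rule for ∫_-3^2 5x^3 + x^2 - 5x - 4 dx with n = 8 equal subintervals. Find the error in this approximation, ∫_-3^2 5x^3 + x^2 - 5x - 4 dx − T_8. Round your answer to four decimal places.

2.1159

Exact integral: ∫_-3^2 f(x) dx ≈ -77.083333.
T_8 = -79.19921875.
Error ≈ -77.083333 − (-79.19921875) ≈ 2.1159.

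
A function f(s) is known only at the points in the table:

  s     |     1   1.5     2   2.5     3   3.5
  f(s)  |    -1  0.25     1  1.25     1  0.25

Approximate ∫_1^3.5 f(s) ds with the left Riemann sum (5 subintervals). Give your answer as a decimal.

Δs = 0.5.
Sum = 0.5·[(-1) + 0.25 + 1 + 1.25 + 1] = 1.25.

1.25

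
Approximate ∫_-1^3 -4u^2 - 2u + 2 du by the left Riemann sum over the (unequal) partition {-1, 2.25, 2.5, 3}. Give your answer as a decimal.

-19.6875

Subinterval widths: 3.25, 0.25, 0.5.
Left endpoints: -1, 2.25, 2.5.
f(-1) = 0, f(2.25) = -22.75, f(2.5) = -28.
Sum = Σ Δu_i · f(u_i).
Sum = -19.6875.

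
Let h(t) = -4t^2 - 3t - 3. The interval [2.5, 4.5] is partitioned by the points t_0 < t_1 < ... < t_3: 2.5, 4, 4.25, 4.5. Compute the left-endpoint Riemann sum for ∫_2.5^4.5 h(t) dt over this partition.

-95

Subinterval widths: 1.5, 0.25, 0.25.
Left endpoints: 2.5, 4, 4.25.
h(2.5) = -35.5, h(4) = -79, h(4.25) = -88.
Sum = Σ Δt_i · h(t_i).
Sum = -95.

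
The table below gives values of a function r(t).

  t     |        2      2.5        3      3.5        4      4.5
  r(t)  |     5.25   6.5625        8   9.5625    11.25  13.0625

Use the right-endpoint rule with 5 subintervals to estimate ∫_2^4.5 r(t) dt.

24.21875

Δt = 0.5.
Sum = 0.5·[6.5625 + 8 + 9.5625 + 11.25 + 13.0625] = 24.21875.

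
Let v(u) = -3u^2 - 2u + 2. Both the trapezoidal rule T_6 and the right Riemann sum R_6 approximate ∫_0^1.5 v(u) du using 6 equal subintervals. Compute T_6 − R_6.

1.21875

T_6 = -2.671875.
R_6 = -3.890625.
T_6 − R_6 = 1.21875.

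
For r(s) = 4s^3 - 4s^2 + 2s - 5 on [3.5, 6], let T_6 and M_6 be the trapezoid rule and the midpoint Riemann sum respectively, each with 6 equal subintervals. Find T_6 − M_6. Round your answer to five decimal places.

T_6 ≈ 930.1880787.
M_6 ≈ 924.4372106.
T_6 − M_6 ≈ 5.75087.

5.75087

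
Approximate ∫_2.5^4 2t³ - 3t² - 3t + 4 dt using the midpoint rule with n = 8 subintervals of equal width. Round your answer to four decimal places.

Δt = (4 − 2.5)/8 = 0.1875.
Midpoints: 2.59375, 2.78125, 2.96875, 3.15625, 3.34375, 3.53125, 3.71875, 3.90625.
f(2.59375) = 179163/16384, f(2.78125) = 253593/16384, f(2.96875) = 343791/16384, f(3.15625) = 451053/16384, f(3.34375) = 576675/16384, f(3.53125) = 721953/16384, f(3.71875) = 888183/16384, f(3.90625) = 1076661/16384.
Sum = Δt · [f(2.59375) + f(2.78125) + f(2.96875) + ...].
Sum ≈ 51.3962.

51.3962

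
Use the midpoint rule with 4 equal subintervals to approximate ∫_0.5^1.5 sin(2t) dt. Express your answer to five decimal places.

0.77318

Δt = (1.5 − 0.5)/4 = 0.25.
Midpoints: 0.625, 0.875, 1.125, 1.375.
f(0.625) ≈ 0.94898, f(0.875) ≈ 0.98399, f(1.125) ≈ 0.77807, f(1.375) ≈ 0.38166.
Sum = Δt · [f(0.625) + f(0.875) + f(1.125) + f(1.375)].
Sum ≈ 0.77318.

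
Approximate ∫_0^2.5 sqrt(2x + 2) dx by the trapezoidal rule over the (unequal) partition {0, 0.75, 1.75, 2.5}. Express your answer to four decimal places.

5.2115

Subinterval widths: 0.75, 1, 0.75.
f(0) ≈ 1.4142, f(0.75) ≈ 1.8708, f(1.75) ≈ 2.3452, f(2.5) ≈ 2.6458.
On each subinterval the trapezoid contributes (Δx_i/2)·[f(x_{i-1}) + f(x_i)].
Sum ≈ 5.2115.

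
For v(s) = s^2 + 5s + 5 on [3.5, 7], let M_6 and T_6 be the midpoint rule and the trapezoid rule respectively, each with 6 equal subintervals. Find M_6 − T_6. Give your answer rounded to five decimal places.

-0.29774

M_6 ≈ 209.3174190.
T_6 ≈ 209.6151620.
M_6 − T_6 ≈ -0.29774.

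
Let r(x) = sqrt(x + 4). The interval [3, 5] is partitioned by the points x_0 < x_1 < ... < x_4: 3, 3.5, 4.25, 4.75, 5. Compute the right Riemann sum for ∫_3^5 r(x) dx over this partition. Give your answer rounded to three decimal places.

Subinterval widths: 0.5, 0.75, 0.5, 0.25.
Right endpoints: 3.5, 4.25, 4.75, 5.
r(3.5) ≈ 2.739, r(4.25) ≈ 2.872, r(4.75) ≈ 2.958, r(5) ≈ 3.000.
Sum = Σ Δx_i · r(x_i).
Sum ≈ 5.753.

5.753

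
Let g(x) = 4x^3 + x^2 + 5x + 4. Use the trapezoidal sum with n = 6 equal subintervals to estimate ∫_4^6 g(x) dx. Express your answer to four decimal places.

1150.9259

Δx = (6 − 4)/6 = 1/3.
g(4) = 296, g(13/3) = 9988/27, g(14/3) = 12302/27, g(5) = 554, g(16/3) = 17980/27, g(17/3) = 21392/27, g(6) = 934.
T_6 = (Δx/2)·[g(x_0) + 2g(x_1) + ... + 2g(x_{5}) + g(x_6)].
Sum ≈ 1150.9259.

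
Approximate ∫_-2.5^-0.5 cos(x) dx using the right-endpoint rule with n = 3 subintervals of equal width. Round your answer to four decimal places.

0.6742

Δx = (-0.5 − (-2.5))/3 = 2/3.
Right endpoints: -11/6, -7/6, -0.5.
f(-11/6) ≈ -0.2595, f(-7/6) ≈ 0.3932, f(-0.5) ≈ 0.8776.
Sum = Δx · [f(-11/6) + f(-7/6) + f(-0.5)].
Sum ≈ 0.6742.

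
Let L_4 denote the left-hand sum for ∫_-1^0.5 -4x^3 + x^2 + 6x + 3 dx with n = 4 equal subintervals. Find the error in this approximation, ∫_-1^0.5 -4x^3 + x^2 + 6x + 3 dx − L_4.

0.5625

Exact integral: ∫_-1^0.5 f(x) dx = 3.5625.
L_4 = 3.
Error = 3.5625 − 3 = 0.5625.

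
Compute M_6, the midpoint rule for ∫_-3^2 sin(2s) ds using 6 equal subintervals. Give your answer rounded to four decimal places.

Δs = (2 − (-3))/6 = 5/6.
Midpoints: -31/12, -1.75, -11/12, -1/12, 0.75, 19/12.
f(-31/12) ≈ 0.8986, f(-1.75) ≈ 0.3508, f(-11/12) ≈ -0.9657, f(-1/12) ≈ -0.1659, f(0.75) ≈ 0.9975, f(19/12) ≈ -0.0251.
Sum = Δs · [f(-31/12) + f(-1.75) + f(-11/12) + ...].
Sum ≈ 0.9085.

0.9085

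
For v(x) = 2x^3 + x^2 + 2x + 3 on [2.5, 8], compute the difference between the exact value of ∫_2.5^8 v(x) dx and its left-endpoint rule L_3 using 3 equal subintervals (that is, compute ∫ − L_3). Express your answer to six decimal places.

872.908565

Exact integral: ∫_2.5^8 v(x) dx ≈ 2268.17708333.
L_3 ≈ 1395.26851852.
Error ≈ 2268.17708333 − 1395.26851852 ≈ 872.908565.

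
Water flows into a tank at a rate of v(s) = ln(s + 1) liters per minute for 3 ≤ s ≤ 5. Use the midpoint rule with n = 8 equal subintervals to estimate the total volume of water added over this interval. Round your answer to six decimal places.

Δs = (5 − 3)/8 = 0.25.
Midpoints: 3.125, 3.375, 3.625, 3.875, 4.125, 4.375, 4.625, 4.875.
v(3.125) ≈ 1.417066, v(3.375) ≈ 1.475907, v(3.625) ≈ 1.531476, v(3.875) ≈ 1.584120, v(4.125) ≈ 1.634131, v(4.375) ≈ 1.681759, v(4.625) ≈ 1.727221, v(4.875) ≈ 1.770706.
Sum = Δs · [v(3.125) + v(3.375) + v(3.625) + ...].
Sum ≈ 3.205596.

3.205596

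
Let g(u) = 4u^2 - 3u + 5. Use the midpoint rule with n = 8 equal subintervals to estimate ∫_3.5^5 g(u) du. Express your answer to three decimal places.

Δu = (5 − 3.5)/8 = 0.1875.
Midpoints: 3.59375, 3.78125, 3.96875, 4.15625, 4.34375, 4.53125, 4.71875, 4.90625.
g(3.59375) = 45.87890625, g(3.78125) = 50.84765625, g(3.96875) = 56.09765625, g(4.15625) = 61.62890625, g(4.34375) = 67.44140625, g(4.53125) = 73.53515625, g(4.71875) = 79.91015625, g(4.90625) = 86.56640625.
Sum = Δu · [g(3.59375) + g(3.78125) + g(3.96875) + ...].
Sum ≈ 97.857.

97.857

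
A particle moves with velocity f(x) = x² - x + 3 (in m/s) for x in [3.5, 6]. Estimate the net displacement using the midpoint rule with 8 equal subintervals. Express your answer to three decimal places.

Δx = (6 − 3.5)/8 = 0.3125.
Midpoints: 3.65625, 3.96875, 4.28125, 4.59375, 4.90625, 5.21875, 5.53125, 5.84375.
f(3.65625) = 13017/1024, f(3.96875) = 15137/1024, f(4.28125) = 17457/1024, f(4.59375) = 19977/1024, f(4.90625) = 22697/1024, f(5.21875) = 25617/1024, f(5.53125) = 28737/1024, f(5.84375) = 32057/1024.
Sum = Δx · [f(3.65625) + f(3.96875) + f(4.28125) + ...].
Sum ≈ 53.313.

53.313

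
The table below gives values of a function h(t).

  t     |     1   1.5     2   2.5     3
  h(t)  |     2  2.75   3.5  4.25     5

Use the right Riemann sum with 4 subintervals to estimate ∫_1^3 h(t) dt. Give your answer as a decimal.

Δt = 0.5.
Sum = 0.5·[2.75 + 3.5 + 4.25 + 5] = 7.75.

7.75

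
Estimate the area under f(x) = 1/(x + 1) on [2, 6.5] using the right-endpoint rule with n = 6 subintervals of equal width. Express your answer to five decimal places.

0.84563

Δx = (6.5 − 2)/6 = 0.75.
Right endpoints: 2.75, 3.5, 4.25, 5, 5.75, 6.5.
f(2.75) = 4/15, f(3.5) = 2/9, f(4.25) = 4/21, f(5) = 1/6, f(5.75) = 4/27, f(6.5) = 2/15.
Sum = Δx · [f(2.75) + f(3.5) + f(4.25) + ...].
Sum ≈ 0.84563.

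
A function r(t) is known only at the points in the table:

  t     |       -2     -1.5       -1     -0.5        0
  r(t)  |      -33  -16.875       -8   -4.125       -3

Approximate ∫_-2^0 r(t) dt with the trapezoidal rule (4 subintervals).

-23.5

Δt = 0.5.
T_4 = (0.5/2)·[(-33) + 2·(-16.875) + 2·(-8) + 2·(-4.125) + (-3)] = -23.5.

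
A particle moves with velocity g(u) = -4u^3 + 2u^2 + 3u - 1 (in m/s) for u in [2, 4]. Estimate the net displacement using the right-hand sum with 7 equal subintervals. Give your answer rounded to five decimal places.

-215.30612

Δu = (4 − 2)/7 = 2/7.
Right endpoints: 16/7, 18/7, 20/7, 22/7, 24/7, 26/7, 4.
g(16/7) = -10791/343, g(18/7) = -16489/343, g(20/7) = -23803/343, g(22/7) = -32925/343, g(24/7) = -44047/343, g(26/7) = -57361/343, g(4) = -213.
Sum = Δu · [g(16/7) + g(18/7) + g(20/7) + ...].
Sum ≈ -215.30612.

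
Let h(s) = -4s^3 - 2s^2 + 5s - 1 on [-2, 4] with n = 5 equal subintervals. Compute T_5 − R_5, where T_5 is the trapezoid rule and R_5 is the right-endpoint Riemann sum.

169.2

T_5 = -284.16.
R_5 = -453.36.
T_5 − R_5 = 169.2.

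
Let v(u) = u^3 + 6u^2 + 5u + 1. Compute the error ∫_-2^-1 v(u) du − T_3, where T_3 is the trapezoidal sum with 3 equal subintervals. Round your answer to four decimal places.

-0.0278

Exact integral: ∫_-2^-1 v(u) du = 3.75.
T_3 ≈ 3.777778.
Error ≈ 3.75 − 3.777778 ≈ -0.0278.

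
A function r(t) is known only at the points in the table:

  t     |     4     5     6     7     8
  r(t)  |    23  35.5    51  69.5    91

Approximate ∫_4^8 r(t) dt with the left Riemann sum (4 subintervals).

Δt = 1.
Sum = 1·[23 + 35.5 + 51 + 69.5] = 179.

179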